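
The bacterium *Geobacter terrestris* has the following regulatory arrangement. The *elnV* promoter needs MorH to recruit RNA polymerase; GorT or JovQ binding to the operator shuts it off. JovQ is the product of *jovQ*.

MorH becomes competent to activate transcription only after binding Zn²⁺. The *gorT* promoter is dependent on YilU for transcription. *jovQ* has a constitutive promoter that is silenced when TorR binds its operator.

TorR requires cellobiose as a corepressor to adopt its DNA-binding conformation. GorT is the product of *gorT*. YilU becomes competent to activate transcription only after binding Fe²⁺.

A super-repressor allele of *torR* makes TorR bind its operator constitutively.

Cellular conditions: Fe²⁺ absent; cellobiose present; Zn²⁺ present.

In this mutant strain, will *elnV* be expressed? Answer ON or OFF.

ON

Fe²⁺ is absent, so YilU is inactive.
Required activator YilU is absent, so *gorT* is not transcribed.
So GorT is not produced.
Zn²⁺ is present, so MorH is active.
TorR is constitutively active in this strain.
With repressor TorR bound, *jovQ* is not transcribed.
So JovQ is not produced.
No repressor is bound and MorH is active, so *elnV* is transcribed.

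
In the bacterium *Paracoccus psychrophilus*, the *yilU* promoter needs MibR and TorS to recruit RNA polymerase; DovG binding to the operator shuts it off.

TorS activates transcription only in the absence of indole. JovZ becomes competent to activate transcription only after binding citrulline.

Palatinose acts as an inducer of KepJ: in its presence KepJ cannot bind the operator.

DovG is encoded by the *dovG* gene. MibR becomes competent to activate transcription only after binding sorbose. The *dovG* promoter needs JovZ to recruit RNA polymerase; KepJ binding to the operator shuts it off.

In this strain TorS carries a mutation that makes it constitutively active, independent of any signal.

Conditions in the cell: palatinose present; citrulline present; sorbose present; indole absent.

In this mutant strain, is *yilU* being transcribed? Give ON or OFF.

Sorbose is present, so MibR is active.
Citrulline is present, so JovZ is active.
Palatinose is present, so KepJ is inactive.
No repressor is bound and JovZ is active, so *dovG* is transcribed.
So DovG is produced and active.
TorS is constitutively active in this strain.
With repressor DovG bound, *yilU* is not transcribed.

OFF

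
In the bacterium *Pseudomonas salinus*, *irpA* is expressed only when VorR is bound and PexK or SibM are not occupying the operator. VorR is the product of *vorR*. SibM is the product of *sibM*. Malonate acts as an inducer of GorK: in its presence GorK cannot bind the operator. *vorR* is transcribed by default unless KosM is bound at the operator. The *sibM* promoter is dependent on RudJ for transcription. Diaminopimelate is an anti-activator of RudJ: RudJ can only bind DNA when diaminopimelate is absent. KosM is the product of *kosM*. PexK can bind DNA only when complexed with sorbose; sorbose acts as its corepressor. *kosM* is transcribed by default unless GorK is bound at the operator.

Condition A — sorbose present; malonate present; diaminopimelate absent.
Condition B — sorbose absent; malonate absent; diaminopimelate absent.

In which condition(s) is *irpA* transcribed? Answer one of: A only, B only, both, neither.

neither

Condition A:
Sorbose is present, so PexK is active.
Malonate is present, so GorK is inactive.
With no repressor bound, *kosM* is transcribed.
So KosM is produced and active.
With repressor KosM bound, *vorR* is not transcribed.
So VorR is not produced.
Diaminopimelate is absent, so RudJ is active.
No repressor is bound and RudJ is active, so *sibM* is transcribed.
So SibM is produced and active.
With repressor PexK bound, *irpA* is not transcribed.
→ *irpA* is OFF in A.
Condition B:
Sorbose is absent, so PexK is inactive.
Malonate is absent, so GorK is active.
With repressor GorK bound, *kosM* is not transcribed.
So KosM is not produced.
With no repressor bound, *vorR* is transcribed.
So VorR is produced and active.
Diaminopimelate is absent, so RudJ is active.
No repressor is bound and RudJ is active, so *sibM* is transcribed.
So SibM is produced and active.
With repressor SibM bound, *irpA* is not transcribed.
→ *irpA* is OFF in B.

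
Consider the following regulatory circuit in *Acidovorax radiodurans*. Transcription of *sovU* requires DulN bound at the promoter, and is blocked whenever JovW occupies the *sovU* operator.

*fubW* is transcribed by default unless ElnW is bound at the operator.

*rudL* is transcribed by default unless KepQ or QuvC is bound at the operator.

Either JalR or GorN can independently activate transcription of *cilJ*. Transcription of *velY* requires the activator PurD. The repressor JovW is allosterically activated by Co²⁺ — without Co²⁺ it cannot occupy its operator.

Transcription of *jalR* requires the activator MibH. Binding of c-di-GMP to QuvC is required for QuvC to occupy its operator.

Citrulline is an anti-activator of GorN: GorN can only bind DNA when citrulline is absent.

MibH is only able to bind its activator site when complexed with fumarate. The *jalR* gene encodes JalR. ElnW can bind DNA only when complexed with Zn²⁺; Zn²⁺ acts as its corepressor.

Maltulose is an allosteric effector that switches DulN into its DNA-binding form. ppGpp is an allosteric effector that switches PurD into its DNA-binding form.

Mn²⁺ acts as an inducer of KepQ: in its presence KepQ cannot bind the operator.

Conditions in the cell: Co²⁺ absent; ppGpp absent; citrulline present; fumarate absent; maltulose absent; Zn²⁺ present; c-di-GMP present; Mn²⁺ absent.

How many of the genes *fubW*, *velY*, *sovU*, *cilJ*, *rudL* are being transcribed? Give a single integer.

0

Zn²⁺ is present, so ElnW is active.
With repressor ElnW bound, *fubW* is not transcribed.
→ *fubW* is OFF.
ppGpp is absent, so PurD is inactive.
Required activator PurD is absent, so *velY* is not transcribed.
→ *velY* is OFF.
Maltulose is absent, so DulN is inactive.
Co²⁺ is absent, so JovW is inactive.
Required activator DulN is absent, so *sovU* is not transcribed.
→ *sovU* is OFF.
Fumarate is absent, so MibH is inactive.
Required activator MibH is absent, so *jalR* is not transcribed.
So JalR is not produced.
Citrulline is present, so GorN is inactive.
No activator is available at the *cilJ* promoter, so *cilJ* is not transcribed.
→ *cilJ* is OFF.
Mn²⁺ is absent, so KepQ is active.
c-di-GMP is present, so QuvC is active.
With repressor KepQ bound, *rudL* is not transcribed.
→ *rudL* is OFF.
0 of the 5 genes are transcribed.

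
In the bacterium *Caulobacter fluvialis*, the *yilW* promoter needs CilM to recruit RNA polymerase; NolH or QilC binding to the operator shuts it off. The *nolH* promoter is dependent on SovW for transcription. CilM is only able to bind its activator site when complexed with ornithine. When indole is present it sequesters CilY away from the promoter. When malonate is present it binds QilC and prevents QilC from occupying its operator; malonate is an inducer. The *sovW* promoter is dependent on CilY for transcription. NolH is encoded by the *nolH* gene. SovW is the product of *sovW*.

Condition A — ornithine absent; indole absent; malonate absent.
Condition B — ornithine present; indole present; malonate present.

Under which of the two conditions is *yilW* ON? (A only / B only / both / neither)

B only

Condition A:
Ornithine is absent, so CilM is inactive.
Indole is absent, so CilY is active.
No repressor is bound and CilY is active, so *sovW* is transcribed.
So SovW is produced and active.
No repressor is bound and SovW is active, so *nolH* is transcribed.
So NolH is produced and active.
Malonate is absent, so QilC is active.
With repressor NolH bound, *yilW* is not transcribed.
→ *yilW* is OFF in A.
Condition B:
Ornithine is present, so CilM is active.
Indole is present, so CilY is inactive.
Required activator CilY is absent, so *sovW* is not transcribed.
So SovW is not produced.
Required activator SovW is absent, so *nolH* is not transcribed.
So NolH is not produced.
Malonate is present, so QilC is inactive.
No repressor is bound and CilM is active, so *yilW* is transcribed.
→ *yilW* is ON in B.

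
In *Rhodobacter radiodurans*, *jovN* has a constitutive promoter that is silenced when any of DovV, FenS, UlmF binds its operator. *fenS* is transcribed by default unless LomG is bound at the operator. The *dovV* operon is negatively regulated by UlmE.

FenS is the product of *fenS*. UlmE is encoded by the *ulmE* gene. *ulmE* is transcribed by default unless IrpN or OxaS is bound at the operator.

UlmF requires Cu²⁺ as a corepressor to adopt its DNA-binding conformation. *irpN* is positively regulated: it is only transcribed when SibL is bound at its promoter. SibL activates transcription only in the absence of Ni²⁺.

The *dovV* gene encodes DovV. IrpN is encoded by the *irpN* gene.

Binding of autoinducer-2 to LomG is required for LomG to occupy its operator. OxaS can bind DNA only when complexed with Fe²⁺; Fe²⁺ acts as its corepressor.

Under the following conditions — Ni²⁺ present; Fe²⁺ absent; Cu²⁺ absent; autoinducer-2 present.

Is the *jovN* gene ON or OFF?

Ni²⁺ is present, so SibL is inactive.
Required activator SibL is absent, so *irpN* is not transcribed.
So IrpN is not produced.
Fe²⁺ is absent, so OxaS is inactive.
With no repressor bound, *ulmE* is transcribed.
So UlmE is produced and active.
With repressor UlmE bound, *dovV* is not transcribed.
So DovV is not produced.
Autoinducer-2 is present, so LomG is active.
With repressor LomG bound, *fenS* is not transcribed.
So FenS is not produced.
Cu²⁺ is absent, so UlmF is inactive.
With no repressor bound, *jovN* is transcribed.

ON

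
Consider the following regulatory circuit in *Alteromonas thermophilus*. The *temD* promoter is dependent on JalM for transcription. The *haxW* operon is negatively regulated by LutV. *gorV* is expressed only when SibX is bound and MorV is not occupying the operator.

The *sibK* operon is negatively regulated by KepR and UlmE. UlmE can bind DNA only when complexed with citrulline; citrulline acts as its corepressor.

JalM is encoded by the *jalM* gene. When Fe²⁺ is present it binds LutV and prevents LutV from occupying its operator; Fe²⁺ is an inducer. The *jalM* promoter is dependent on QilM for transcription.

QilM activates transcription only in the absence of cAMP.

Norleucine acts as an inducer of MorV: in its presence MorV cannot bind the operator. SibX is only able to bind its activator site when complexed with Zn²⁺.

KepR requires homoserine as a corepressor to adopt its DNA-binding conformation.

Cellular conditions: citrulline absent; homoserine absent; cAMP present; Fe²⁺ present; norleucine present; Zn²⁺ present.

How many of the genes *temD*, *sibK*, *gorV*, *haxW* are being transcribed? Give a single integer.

cAMP is present, so QilM is inactive.
Required activator QilM is absent, so *jalM* is not transcribed.
So JalM is not produced.
Required activator JalM is absent, so *temD* is not transcribed.
→ *temD* is OFF.
Homoserine is absent, so KepR is inactive.
Citrulline is absent, so UlmE is inactive.
With no repressor bound, *sibK* is transcribed.
→ *sibK* is ON.
Zn²⁺ is present, so SibX is active.
Norleucine is present, so MorV is inactive.
No repressor is bound and SibX is active, so *gorV* is transcribed.
→ *gorV* is ON.
Fe²⁺ is present, so LutV is inactive.
With no repressor bound, *haxW* is transcribed.
→ *haxW* is ON.
3 of the 4 genes are transcribed.

3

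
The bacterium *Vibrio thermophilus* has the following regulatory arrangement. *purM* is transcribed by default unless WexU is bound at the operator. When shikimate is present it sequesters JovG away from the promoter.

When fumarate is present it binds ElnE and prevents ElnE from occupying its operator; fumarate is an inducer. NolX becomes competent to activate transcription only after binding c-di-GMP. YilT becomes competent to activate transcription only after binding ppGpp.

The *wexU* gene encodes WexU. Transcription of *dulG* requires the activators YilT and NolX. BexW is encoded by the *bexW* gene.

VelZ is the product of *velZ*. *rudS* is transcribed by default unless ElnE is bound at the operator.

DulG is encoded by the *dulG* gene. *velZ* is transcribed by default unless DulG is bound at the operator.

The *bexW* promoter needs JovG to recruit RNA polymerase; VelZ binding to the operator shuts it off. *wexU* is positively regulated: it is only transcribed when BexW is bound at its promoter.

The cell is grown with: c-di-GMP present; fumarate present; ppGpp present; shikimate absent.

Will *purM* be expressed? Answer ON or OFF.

OFF

ppGpp is present, so YilT is active.
c-di-GMP is present, so NolX is active.
No repressor is bound and YilT and NolX are active, so *dulG* is transcribed.
So DulG is produced and active.
With repressor DulG bound, *velZ* is not transcribed.
So VelZ is not produced.
Shikimate is absent, so JovG is active.
No repressor is bound and JovG is active, so *bexW* is transcribed.
So BexW is produced and active.
No repressor is bound and BexW is active, so *wexU* is transcribed.
So WexU is produced and active.
With repressor WexU bound, *purM* is not transcribed.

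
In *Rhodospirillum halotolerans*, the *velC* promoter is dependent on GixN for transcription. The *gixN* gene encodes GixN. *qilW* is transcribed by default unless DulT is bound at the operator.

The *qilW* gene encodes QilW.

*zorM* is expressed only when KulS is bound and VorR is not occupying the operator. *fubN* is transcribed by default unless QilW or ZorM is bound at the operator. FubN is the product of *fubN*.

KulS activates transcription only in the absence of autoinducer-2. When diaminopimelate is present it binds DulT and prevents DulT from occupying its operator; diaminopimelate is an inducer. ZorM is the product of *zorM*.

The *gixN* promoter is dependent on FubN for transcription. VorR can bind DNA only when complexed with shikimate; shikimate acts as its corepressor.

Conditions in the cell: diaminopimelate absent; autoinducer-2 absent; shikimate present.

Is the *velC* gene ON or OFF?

Diaminopimelate is absent, so DulT is active.
With repressor DulT bound, *qilW* is not transcribed.
So QilW is not produced.
Autoinducer-2 is absent, so KulS is active.
Shikimate is present, so VorR is active.
With repressor VorR bound, *zorM* is not transcribed.
So ZorM is not produced.
With no repressor bound, *fubN* is transcribed.
So FubN is produced and active.
No repressor is bound and FubN is active, so *gixN* is transcribed.
So GixN is produced and active.
No repressor is bound and GixN is active, so *velC* is transcribed.

ON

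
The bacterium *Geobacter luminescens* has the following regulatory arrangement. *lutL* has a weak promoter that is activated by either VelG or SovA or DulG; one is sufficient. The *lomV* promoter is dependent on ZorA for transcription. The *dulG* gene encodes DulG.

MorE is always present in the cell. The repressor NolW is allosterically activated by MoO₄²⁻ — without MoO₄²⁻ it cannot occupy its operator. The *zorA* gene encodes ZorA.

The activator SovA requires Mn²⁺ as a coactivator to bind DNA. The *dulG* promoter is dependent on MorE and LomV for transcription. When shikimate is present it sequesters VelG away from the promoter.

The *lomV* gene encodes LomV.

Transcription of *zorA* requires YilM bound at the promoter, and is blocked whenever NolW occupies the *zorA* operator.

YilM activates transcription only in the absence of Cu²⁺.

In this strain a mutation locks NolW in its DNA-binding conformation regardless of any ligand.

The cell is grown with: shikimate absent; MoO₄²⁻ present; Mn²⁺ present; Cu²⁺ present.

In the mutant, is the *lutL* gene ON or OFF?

Shikimate is absent, so VelG is active.
Mn²⁺ is present, so SovA is active.
MorE is produced constitutively and is active.
NolW is constitutively active in this strain.
Cu²⁺ is present, so YilM is inactive.
With repressor NolW bound, *zorA* is not transcribed.
So ZorA is not produced.
Required activator ZorA is absent, so *lomV* is not transcribed.
So LomV is not produced.
Required activator LomV is absent, so *dulG* is not transcribed.
So DulG is not produced.
Activator VelG is present, so *lutL* is transcribed.

ON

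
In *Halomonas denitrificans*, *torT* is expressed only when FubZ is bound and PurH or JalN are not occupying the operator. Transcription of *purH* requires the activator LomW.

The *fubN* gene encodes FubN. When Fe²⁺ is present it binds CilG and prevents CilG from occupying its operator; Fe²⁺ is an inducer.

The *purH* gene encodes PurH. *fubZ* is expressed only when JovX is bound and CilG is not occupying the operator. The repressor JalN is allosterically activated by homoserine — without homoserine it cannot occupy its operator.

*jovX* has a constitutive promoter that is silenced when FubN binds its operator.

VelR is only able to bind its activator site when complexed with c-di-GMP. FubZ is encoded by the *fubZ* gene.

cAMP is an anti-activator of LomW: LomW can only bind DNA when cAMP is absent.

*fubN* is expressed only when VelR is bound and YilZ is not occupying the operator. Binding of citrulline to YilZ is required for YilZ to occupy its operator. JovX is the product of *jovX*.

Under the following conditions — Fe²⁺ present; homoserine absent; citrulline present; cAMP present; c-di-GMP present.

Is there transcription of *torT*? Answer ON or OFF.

cAMP is present, so LomW is inactive.
Required activator LomW is absent, so *purH* is not transcribed.
So PurH is not produced.
c-di-GMP is present, so VelR is active.
Citrulline is present, so YilZ is active.
With repressor YilZ bound, *fubN* is not transcribed.
So FubN is not produced.
With no repressor bound, *jovX* is transcribed.
So JovX is produced and active.
Fe²⁺ is present, so CilG is inactive.
No repressor is bound and JovX is active, so *fubZ* is transcribed.
So FubZ is produced and active.
Homoserine is absent, so JalN is inactive.
No repressor is bound and FubZ is active, so *torT* is transcribed.

ON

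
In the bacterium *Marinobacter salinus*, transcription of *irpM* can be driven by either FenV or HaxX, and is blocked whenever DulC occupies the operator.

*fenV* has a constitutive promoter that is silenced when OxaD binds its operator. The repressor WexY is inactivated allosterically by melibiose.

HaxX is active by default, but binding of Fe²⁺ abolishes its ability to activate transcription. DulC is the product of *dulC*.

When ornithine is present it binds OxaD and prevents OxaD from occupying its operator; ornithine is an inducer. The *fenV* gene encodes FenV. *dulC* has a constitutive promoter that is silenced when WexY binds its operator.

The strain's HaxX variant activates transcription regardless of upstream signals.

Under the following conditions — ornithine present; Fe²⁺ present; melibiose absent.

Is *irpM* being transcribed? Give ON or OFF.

ON

Melibiose is absent, so WexY is active.
With repressor WexY bound, *dulC* is not transcribed.
So DulC is not produced.
Ornithine is present, so OxaD is inactive.
With no repressor bound, *fenV* is transcribed.
So FenV is produced and active.
HaxX is constitutively active in this strain.
Activator FenV is present, so *irpM* is transcribed.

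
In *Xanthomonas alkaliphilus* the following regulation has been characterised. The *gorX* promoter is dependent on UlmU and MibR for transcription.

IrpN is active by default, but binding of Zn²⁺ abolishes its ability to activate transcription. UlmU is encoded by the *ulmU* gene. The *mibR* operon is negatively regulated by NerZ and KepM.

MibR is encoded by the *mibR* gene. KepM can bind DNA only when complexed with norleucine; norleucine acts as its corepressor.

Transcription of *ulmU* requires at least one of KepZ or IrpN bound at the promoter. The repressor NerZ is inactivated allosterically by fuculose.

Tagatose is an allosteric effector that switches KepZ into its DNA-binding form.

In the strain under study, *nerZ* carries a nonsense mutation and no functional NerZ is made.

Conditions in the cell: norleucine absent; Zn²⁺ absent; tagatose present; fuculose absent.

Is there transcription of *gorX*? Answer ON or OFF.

Tagatose is present, so KepZ is active.
Zn²⁺ is absent, so IrpN is active.
Activator KepZ is present, so *ulmU* is transcribed.
So UlmU is produced and active.
NerZ is non-functional in this strain, so it has no effect.
Norleucine is absent, so KepM is inactive.
With no repressor bound, *mibR* is transcribed.
So MibR is produced and active.
No repressor is bound and UlmU and MibR are active, so *gorX* is transcribed.

ON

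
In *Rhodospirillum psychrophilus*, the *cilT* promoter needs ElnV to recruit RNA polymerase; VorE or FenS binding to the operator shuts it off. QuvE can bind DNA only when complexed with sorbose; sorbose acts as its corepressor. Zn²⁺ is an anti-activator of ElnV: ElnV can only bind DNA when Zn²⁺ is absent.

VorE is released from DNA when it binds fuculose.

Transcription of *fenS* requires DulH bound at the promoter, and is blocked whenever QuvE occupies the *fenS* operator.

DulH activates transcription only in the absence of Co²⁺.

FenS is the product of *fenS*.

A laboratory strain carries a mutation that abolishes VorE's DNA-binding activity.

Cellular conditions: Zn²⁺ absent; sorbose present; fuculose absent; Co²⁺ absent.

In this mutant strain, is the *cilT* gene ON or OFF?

VorE is non-functional in this strain, so it has no effect.
Co²⁺ is absent, so DulH is active.
Sorbose is present, so QuvE is active.
With repressor QuvE bound, *fenS* is not transcribed.
So FenS is not produced.
Zn²⁺ is absent, so ElnV is active.
No repressor is bound and ElnV is active, so *cilT* is transcribed.

ON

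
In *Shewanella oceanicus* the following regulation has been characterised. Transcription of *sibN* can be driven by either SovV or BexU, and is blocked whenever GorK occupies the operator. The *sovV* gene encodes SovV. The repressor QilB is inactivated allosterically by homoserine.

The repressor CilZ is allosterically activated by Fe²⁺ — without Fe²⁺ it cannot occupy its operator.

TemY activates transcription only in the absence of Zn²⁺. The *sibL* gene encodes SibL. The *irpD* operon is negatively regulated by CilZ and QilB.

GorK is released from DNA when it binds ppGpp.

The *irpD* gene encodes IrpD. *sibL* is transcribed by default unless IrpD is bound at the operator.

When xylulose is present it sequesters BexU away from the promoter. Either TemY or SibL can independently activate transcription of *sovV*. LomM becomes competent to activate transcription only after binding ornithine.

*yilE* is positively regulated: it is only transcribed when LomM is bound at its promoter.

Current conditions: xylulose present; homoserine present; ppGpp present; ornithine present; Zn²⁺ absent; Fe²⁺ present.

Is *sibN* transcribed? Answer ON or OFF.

Zn²⁺ is absent, so TemY is active.
Fe²⁺ is present, so CilZ is active.
Homoserine is present, so QilB is inactive.
With repressor CilZ bound, *irpD* is not transcribed.
So IrpD is not produced.
With no repressor bound, *sibL* is transcribed.
So SibL is produced and active.
Activator TemY is present, so *sovV* is transcribed.
So SovV is produced and active.
ppGpp is present, so GorK is inactive.
Xylulose is present, so BexU is inactive.
Activator SovV is present, so *sibN* is transcribed.

ON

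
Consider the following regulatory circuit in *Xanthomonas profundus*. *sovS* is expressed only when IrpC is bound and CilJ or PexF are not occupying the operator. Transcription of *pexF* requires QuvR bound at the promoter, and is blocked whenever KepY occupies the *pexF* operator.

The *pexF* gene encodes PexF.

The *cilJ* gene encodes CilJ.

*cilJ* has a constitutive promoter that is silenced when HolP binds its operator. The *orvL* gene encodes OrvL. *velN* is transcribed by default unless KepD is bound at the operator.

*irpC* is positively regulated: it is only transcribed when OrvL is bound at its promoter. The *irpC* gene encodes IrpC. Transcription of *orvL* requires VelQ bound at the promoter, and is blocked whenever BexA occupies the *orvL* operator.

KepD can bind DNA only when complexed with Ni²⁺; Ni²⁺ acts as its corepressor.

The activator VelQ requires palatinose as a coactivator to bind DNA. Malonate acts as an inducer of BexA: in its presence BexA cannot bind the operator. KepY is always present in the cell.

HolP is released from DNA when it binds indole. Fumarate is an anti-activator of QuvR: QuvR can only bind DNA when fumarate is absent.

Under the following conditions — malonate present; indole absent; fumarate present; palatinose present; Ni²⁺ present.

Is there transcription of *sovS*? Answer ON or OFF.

Indole is absent, so HolP is active.
With repressor HolP bound, *cilJ* is not transcribed.
So CilJ is not produced.
Fumarate is present, so QuvR is inactive.
KepY is produced constitutively and is active.
With repressor KepY bound, *pexF* is not transcribed.
So PexF is not produced.
Malonate is present, so BexA is inactive.
Palatinose is present, so VelQ is active.
No repressor is bound and VelQ is active, so *orvL* is transcribed.
So OrvL is produced and active.
No repressor is bound and OrvL is active, so *irpC* is transcribed.
So IrpC is produced and active.
No repressor is bound and IrpC is active, so *sovS* is transcribed.

ON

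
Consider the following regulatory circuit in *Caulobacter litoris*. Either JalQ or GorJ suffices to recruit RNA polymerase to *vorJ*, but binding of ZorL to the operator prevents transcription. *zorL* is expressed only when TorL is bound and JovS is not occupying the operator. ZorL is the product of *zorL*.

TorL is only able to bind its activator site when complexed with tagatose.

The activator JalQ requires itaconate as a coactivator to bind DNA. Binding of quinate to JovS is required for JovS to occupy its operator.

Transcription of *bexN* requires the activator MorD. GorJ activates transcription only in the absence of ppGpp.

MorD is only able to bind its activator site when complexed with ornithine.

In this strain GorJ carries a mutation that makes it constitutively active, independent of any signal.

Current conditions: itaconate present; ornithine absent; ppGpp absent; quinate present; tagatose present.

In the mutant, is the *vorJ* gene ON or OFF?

ON

Quinate is present, so JovS is active.
Tagatose is present, so TorL is active.
With repressor JovS bound, *zorL* is not transcribed.
So ZorL is not produced.
Itaconate is present, so JalQ is active.
GorJ is constitutively active in this strain.
Activator JalQ is present, so *vorJ* is transcribed.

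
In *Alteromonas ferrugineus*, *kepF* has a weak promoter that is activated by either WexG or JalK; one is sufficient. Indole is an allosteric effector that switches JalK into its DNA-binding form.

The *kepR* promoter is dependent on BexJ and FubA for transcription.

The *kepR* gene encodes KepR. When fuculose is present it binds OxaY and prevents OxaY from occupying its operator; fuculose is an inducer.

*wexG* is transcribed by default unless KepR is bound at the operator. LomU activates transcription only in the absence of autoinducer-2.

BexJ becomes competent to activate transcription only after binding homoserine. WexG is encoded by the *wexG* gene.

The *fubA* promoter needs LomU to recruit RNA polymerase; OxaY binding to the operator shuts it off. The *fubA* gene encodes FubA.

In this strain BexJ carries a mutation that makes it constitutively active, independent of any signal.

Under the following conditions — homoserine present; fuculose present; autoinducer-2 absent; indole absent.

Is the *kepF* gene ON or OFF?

OFF

BexJ is constitutively active in this strain.
Fuculose is present, so OxaY is inactive.
Autoinducer-2 is absent, so LomU is active.
No repressor is bound and LomU is active, so *fubA* is transcribed.
So FubA is produced and active.
No repressor is bound and BexJ and FubA are active, so *kepR* is transcribed.
So KepR is produced and active.
With repressor KepR bound, *wexG* is not transcribed.
So WexG is not produced.
Indole is absent, so JalK is inactive.
No activator is available at the *kepF* promoter, so *kepF* is not transcribed.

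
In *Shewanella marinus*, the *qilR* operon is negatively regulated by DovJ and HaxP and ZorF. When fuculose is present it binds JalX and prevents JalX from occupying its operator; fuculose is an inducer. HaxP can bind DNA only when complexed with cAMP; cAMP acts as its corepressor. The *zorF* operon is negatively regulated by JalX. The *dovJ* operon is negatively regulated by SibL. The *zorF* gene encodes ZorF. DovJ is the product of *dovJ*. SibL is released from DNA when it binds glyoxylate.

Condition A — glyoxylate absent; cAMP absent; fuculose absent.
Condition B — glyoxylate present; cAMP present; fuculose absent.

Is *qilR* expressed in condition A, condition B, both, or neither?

A only

Condition A:
Glyoxylate is absent, so SibL is active.
With repressor SibL bound, *dovJ* is not transcribed.
So DovJ is not produced.
cAMP is absent, so HaxP is inactive.
Fuculose is absent, so JalX is active.
With repressor JalX bound, *zorF* is not transcribed.
So ZorF is not produced.
With no repressor bound, *qilR* is transcribed.
→ *qilR* is ON in A.
Condition B:
Glyoxylate is present, so SibL is inactive.
With no repressor bound, *dovJ* is transcribed.
So DovJ is produced and active.
cAMP is present, so HaxP is active.
Fuculose is absent, so JalX is active.
With repressor JalX bound, *zorF* is not transcribed.
So ZorF is not produced.
With repressor DovJ bound, *qilR* is not transcribed.
→ *qilR* is OFF in B.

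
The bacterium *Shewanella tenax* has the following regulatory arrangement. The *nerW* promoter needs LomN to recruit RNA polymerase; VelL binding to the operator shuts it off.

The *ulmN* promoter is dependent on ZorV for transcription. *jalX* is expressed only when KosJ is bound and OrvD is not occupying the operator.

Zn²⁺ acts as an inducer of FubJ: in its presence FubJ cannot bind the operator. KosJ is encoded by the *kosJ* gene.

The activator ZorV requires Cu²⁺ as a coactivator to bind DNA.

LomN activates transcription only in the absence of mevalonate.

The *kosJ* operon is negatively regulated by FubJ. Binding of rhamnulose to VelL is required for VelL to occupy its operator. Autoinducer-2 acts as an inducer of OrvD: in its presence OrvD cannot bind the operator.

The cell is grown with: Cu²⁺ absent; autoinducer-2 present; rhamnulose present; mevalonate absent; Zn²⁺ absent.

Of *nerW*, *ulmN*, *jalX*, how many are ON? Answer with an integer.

0

Rhamnulose is present, so VelL is active.
Mevalonate is absent, so LomN is active.
With repressor VelL bound, *nerW* is not transcribed.
→ *nerW* is OFF.
Cu²⁺ is absent, so ZorV is inactive.
Required activator ZorV is absent, so *ulmN* is not transcribed.
→ *ulmN* is OFF.
Zn²⁺ is absent, so FubJ is active.
With repressor FubJ bound, *kosJ* is not transcribed.
So KosJ is not produced.
Autoinducer-2 is present, so OrvD is inactive.
Required activator KosJ is absent, so *jalX* is not transcribed.
→ *jalX* is OFF.
0 of the 3 genes are transcribed.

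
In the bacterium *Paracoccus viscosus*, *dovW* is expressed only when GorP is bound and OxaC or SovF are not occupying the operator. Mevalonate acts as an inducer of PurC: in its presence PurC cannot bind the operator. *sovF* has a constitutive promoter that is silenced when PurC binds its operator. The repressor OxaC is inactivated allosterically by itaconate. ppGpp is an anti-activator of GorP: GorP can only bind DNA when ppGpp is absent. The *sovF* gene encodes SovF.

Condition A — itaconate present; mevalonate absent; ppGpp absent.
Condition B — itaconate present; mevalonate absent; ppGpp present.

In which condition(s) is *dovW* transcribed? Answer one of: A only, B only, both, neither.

A only

Condition A:
Itaconate is present, so OxaC is inactive.
Mevalonate is absent, so PurC is active.
With repressor PurC bound, *sovF* is not transcribed.
So SovF is not produced.
ppGpp is absent, so GorP is active.
No repressor is bound and GorP is active, so *dovW* is transcribed.
→ *dovW* is ON in A.
Condition B:
Itaconate is present, so OxaC is inactive.
Mevalonate is absent, so PurC is active.
With repressor PurC bound, *sovF* is not transcribed.
So SovF is not produced.
ppGpp is present, so GorP is inactive.
Required activator GorP is absent, so *dovW* is not transcribed.
→ *dovW* is OFF in B.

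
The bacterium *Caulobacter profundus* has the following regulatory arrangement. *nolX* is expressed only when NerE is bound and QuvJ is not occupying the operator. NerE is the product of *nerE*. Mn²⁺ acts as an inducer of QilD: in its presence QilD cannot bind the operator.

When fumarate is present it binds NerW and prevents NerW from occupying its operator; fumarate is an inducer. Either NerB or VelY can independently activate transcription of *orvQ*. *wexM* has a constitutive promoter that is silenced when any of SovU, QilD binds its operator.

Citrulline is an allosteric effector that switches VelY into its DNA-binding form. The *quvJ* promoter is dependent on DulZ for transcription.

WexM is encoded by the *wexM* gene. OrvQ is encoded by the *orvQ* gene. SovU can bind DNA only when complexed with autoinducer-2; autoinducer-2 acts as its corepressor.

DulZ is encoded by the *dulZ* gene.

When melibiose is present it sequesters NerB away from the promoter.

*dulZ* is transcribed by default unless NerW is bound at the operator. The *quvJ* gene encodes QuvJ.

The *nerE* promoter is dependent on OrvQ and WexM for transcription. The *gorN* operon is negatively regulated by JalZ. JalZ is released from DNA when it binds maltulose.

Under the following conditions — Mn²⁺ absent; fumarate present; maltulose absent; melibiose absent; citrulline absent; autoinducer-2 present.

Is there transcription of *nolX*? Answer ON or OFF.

Fumarate is present, so NerW is inactive.
With no repressor bound, *dulZ* is transcribed.
So DulZ is produced and active.
No repressor is bound and DulZ is active, so *quvJ* is transcribed.
So QuvJ is produced and active.
Melibiose is absent, so NerB is active.
Citrulline is absent, so VelY is inactive.
Activator NerB is present, so *orvQ* is transcribed.
So OrvQ is produced and active.
Autoinducer-2 is present, so SovU is active.
Mn²⁺ is absent, so QilD is active.
With repressor SovU bound, *wexM* is not transcribed.
So WexM is not produced.
Required activator WexM is absent, so *nerE* is not transcribed.
So NerE is not produced.
With repressor QuvJ bound, *nolX* is not transcribed.

OFF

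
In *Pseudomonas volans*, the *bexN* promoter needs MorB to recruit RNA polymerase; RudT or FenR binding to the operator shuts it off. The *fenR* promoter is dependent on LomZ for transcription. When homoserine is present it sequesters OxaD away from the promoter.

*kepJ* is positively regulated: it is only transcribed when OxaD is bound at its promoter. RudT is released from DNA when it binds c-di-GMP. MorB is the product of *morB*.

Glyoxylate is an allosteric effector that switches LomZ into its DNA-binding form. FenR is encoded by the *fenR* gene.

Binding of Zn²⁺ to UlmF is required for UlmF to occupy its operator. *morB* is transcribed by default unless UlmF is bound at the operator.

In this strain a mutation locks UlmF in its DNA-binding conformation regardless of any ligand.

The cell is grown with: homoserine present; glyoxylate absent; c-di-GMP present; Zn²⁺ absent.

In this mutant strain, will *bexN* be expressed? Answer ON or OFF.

OFF

UlmF is constitutively active in this strain.
With repressor UlmF bound, *morB* is not transcribed.
So MorB is not produced.
c-di-GMP is present, so RudT is inactive.
Glyoxylate is absent, so LomZ is inactive.
Required activator LomZ is absent, so *fenR* is not transcribed.
So FenR is not produced.
Required activator MorB is absent, so *bexN* is not transcribed.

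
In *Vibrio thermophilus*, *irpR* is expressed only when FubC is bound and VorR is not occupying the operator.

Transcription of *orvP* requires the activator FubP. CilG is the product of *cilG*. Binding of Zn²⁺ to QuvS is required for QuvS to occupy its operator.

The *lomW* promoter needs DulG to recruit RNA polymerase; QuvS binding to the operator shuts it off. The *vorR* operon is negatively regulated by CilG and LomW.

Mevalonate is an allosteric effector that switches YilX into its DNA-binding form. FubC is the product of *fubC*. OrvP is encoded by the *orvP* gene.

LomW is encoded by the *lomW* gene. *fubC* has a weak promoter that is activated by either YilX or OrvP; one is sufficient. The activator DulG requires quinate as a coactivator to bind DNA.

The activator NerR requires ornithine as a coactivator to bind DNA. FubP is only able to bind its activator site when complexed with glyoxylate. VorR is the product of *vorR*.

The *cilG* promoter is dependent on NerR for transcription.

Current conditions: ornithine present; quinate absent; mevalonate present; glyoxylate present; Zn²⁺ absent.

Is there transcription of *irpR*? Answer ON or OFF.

ON

Ornithine is present, so NerR is active.
No repressor is bound and NerR is active, so *cilG* is transcribed.
So CilG is produced and active.
Quinate is absent, so DulG is inactive.
Zn²⁺ is absent, so QuvS is inactive.
Required activator DulG is absent, so *lomW* is not transcribed.
So LomW is not produced.
With repressor CilG bound, *vorR* is not transcribed.
So VorR is not produced.
Mevalonate is present, so YilX is active.
Glyoxylate is present, so FubP is active.
No repressor is bound and FubP is active, so *orvP* is transcribed.
So OrvP is produced and active.
Activator YilX is present, so *fubC* is transcribed.
So FubC is produced and active.
No repressor is bound and FubC is active, so *irpR* is transcribed.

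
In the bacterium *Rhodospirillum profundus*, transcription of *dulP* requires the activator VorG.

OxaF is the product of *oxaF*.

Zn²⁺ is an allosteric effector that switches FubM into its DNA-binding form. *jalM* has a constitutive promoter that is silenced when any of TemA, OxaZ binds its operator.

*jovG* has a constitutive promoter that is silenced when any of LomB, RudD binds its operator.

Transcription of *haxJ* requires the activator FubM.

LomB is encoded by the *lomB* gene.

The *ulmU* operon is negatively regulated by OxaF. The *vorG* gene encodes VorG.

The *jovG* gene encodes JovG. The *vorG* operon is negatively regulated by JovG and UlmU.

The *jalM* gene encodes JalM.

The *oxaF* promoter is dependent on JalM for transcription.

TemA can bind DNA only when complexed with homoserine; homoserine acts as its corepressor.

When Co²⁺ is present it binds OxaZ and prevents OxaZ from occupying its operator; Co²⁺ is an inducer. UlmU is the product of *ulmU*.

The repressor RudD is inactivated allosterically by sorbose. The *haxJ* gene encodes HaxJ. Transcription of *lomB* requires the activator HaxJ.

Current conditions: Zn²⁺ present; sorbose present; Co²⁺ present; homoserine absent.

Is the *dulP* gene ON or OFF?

ON

Zn²⁺ is present, so FubM is active.
No repressor is bound and FubM is active, so *haxJ* is transcribed.
So HaxJ is produced and active.
No repressor is bound and HaxJ is active, so *lomB* is transcribed.
So LomB is produced and active.
Sorbose is present, so RudD is inactive.
With repressor LomB bound, *jovG* is not transcribed.
So JovG is not produced.
Homoserine is absent, so TemA is inactive.
Co²⁺ is present, so OxaZ is inactive.
With no repressor bound, *jalM* is transcribed.
So JalM is produced and active.
No repressor is bound and JalM is active, so *oxaF* is transcribed.
So OxaF is produced and active.
With repressor OxaF bound, *ulmU* is not transcribed.
So UlmU is not produced.
With no repressor bound, *vorG* is transcribed.
So VorG is produced and active.
No repressor is bound and VorG is active, so *dulP* is transcribed.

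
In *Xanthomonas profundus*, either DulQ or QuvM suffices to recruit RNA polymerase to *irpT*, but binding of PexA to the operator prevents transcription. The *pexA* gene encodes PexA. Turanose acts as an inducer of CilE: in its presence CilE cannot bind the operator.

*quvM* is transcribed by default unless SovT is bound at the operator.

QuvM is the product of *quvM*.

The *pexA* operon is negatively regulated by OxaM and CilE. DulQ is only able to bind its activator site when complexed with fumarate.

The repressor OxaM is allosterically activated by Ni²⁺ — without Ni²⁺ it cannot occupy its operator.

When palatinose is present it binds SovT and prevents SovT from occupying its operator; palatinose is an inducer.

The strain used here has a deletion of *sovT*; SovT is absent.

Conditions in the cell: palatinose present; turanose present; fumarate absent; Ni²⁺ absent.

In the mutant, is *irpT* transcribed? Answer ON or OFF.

Fumarate is absent, so DulQ is inactive.
Ni²⁺ is absent, so OxaM is inactive.
Turanose is present, so CilE is inactive.
With no repressor bound, *pexA* is transcribed.
So PexA is produced and active.
SovT is non-functional in this strain, so it has no effect.
With no repressor bound, *quvM* is transcribed.
So QuvM is produced and active.
With repressor PexA bound, *irpT* is not transcribed.

OFF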